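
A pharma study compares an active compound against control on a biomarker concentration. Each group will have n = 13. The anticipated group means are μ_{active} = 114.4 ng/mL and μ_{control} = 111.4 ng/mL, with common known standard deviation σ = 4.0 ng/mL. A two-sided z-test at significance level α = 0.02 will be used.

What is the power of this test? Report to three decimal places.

Power ≈ 0.339

Standardized effect: d = |μ_{active} − μ_{control}| / σ = |114.4 − 111.4| / 4.0 = 0.7500
Noncentrality parameter: δ = d·√(n/2) = 0.7500 × √(13/2) = 1.9121
Two-sided α = 0.02 → critical value z_{0.01} = 2.326.
Power = Φ(δ − 2.326) + Φ(−δ − 2.326) = Φ(-0.414) + Φ(-4.238) = 0.3394 + 0.0000 = 0.3394.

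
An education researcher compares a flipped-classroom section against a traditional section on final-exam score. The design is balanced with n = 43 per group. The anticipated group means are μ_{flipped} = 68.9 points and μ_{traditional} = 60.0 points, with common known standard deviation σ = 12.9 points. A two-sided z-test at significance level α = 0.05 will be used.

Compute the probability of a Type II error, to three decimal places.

β ≈ 0.108

Standardized effect: d = |μ_{flipped} − μ_{traditional}| / σ = |68.9 − 60.0| / 12.9 = 0.6899
Noncentrality parameter: δ = d·√(n/2) = 0.6899 × √(43/2) = 3.1990
Critical value for a two-sided test at α = 0.05: z_{α/2} = 1.960.
Power = Φ(δ − 1.960) + Φ(−δ − 1.960) = Φ(1.239) + Φ(-5.159) = 0.8923 + 0.0000 = 0.8923.
Type II error: β = 1 − power = 1 − 0.8923 = 0.1077.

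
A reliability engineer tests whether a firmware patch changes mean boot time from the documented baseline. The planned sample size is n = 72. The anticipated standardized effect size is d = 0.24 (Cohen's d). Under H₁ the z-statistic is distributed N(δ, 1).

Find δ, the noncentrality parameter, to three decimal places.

The noncentrality parameter scales effect size by the design's sample-size factor: δ = d·√n = 0.24 × √72 = 2.0365

δ ≈ 2.036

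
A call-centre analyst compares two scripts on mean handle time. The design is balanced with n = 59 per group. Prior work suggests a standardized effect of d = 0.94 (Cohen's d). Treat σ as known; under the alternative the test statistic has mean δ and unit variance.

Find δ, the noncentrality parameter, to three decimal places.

δ ≈ 5.106

The noncentrality parameter scales effect size by the design's sample-size factor: δ = d·√(n/2) = 0.94 × √(59/2) = 5.1055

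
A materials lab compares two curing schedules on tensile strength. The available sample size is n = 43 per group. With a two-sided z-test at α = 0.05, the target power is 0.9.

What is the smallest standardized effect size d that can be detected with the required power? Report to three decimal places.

d ≈ 0.699

Required noncentrality: δ = z_{0.025} + z_{0.10} = 1.960 + 1.282 = 3.242.
(The second rejection-region term Φ(−δ − z_{α/2}) is negligible and dropped.)
δ = d·√(n/2) ⇒ d = δ/√(n/2) = 3.242/√(43/2) = 0.6991.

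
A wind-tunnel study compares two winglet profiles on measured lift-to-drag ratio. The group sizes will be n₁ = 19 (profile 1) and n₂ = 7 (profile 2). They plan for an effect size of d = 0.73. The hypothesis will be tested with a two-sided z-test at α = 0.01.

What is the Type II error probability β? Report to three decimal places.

β ≈ 0.822

Noncentrality parameter: δ = d / √(1/n₁ + 1/n₂) = 0.73 / √(1/19 + 1/7) = 1.6511
Two-sided α = 0.01 → critical value z_{0.005} = 2.576.
Power = Φ(δ − 2.576) + Φ(−δ − 2.576) = Φ(-0.925) + Φ(-4.227) = 0.1775 + 0.0000 = 0.1776.
Type II error: β = 1 − power = 1 − 0.1776 = 0.8224.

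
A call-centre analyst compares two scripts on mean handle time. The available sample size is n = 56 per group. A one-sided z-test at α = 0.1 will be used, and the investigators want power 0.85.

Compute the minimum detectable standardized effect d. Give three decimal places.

Need Φ(δ − 1.282) = 0.85, so δ = 1.282 + 1.036 = 2.318.
δ = d·√(n/2) ⇒ d = δ/√(n/2) = 2.318/√(56/2) = 0.4381.

d ≈ 0.438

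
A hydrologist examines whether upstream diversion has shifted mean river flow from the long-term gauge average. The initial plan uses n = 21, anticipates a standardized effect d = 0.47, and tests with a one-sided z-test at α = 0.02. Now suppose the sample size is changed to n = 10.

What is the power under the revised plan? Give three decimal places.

With n = 10: δ = d·√n = 0.47 × √10 = 1.4863. Critical value z_{0.02} = 2.054.
Revised power = P(Z > 2.054 − δ) = Φ(-0.567) = 0.2852.

Power ≈ 0.285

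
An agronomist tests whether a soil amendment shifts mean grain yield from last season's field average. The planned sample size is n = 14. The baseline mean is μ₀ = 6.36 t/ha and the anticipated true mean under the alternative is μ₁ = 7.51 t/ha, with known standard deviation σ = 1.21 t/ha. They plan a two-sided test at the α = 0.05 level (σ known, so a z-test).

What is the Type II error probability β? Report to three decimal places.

β ≈ 0.055

Standardized effect: d = |μ₁ − μ₀| / σ = |7.51 − 6.36| / 1.21 = 0.9504
Noncentrality parameter: δ = d·√n = 0.9504 × √14 = 3.5561
Critical value for a two-sided test at α = 0.05: z_{α/2} = 1.960.
Power = Φ(δ − 1.960) + Φ(−δ − 1.960) = Φ(1.596) + Φ(-5.516) = 0.9448 + 0.0000 = 0.9448.
Type II error: β = 1 − power = 1 − 0.9448 = 0.0552.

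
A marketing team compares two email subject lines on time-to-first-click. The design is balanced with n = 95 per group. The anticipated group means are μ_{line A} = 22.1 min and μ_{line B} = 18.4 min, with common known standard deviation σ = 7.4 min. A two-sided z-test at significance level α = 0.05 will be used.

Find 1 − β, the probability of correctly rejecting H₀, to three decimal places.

Power ≈ 0.931

Standardized effect: d = |μ_{line A} − μ_{line B}| / σ = |22.1 − 18.4| / 7.4 = 0.5000
Noncentrality parameter: δ = d·√(n/2) = 0.5000 × √(95/2) = 3.4460
Two-sided α = 0.05 → critical value z_{0.025} = 1.960.
Power = Φ(δ − 1.960) + Φ(−δ − 1.960) = Φ(1.486) + Φ(-5.406) = 0.9314 + 0.0000 = 0.9314.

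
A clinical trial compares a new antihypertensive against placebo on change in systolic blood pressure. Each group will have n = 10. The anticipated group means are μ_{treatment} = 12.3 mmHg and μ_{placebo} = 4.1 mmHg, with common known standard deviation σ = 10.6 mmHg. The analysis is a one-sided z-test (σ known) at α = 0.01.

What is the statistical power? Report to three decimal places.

Power ≈ 0.275

Standardized effect: d = |μ_{treatment} − μ_{placebo}| / σ = |12.3 − 4.1| / 10.6 = 0.7736
Noncentrality parameter: λ = d·√(n/2) = 0.7736 × √(10/2) = 1.7298
One-sided α = 0.01 → critical value z_{0.01} = 2.326.
Power = Φ(λ − 2.326) = Φ(-0.597) = 0.2754.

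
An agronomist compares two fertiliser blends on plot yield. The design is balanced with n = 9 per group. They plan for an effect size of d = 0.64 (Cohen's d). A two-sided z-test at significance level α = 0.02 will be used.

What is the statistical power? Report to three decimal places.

Power ≈ 0.166

Noncentrality parameter: δ = d·√(n/2) = 0.64 × √(9/2) = 1.3576
Two-sided α = 0.02 → critical value z_{0.01} = 2.326.
Power = Φ(δ − 2.326) + Φ(−δ − 2.326) = Φ(-0.969) + Φ(-3.684) = 0.1663 + 0.0001 = 0.1665.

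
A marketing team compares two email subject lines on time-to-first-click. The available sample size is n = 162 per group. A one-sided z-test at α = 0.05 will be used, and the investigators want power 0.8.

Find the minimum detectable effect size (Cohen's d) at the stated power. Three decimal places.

Required noncentrality: δ = z_{0.05} + z_{0.20} = 1.645 + 0.842 = 2.486.
δ = d·√(n/2) ⇒ d = δ/√(n/2) = 2.486/√(162/2) = 0.2763.

d ≈ 0.276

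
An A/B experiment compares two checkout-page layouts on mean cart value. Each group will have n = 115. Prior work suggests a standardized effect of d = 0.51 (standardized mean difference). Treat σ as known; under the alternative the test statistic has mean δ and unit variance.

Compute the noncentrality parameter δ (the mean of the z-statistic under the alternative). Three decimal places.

δ ≈ 3.867

δ = d·√(n/2) = 0.51 × √(115/2) = 3.8673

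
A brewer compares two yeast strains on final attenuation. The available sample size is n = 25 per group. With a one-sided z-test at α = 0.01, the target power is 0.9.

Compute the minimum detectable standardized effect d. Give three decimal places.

d ≈ 1.020

Need Φ(δ − 2.326) = 0.9, so δ = 2.326 + 1.282 = 3.608.
δ = d·√(n/2) ⇒ d = δ/√(n/2) = 3.608/√(25/2) = 1.0205.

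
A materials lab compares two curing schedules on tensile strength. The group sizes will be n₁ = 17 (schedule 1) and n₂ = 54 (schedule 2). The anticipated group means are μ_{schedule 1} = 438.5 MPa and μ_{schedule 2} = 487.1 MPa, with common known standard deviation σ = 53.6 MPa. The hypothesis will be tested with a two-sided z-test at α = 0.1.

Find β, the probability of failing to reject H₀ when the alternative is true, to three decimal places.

β ≈ 0.053

Standardized effect: d = |μ_{schedule 1} − μ_{schedule 2}| / σ = |438.5 − 487.1| / 53.6 = 0.9067
Noncentrality parameter: λ = d / √(1/n₁ + 1/n₂) = 0.9067 / √(1/17 + 1/54) = 3.2603
Two-sided α = 0.1 → critical value z_{0.05} = 1.645.
Power = Φ(λ − 1.645) + Φ(−λ − 1.645) = Φ(1.615) + Φ(-4.905) = 0.9469 + 0.0000 = 0.9469.
Type II error: β = 1 − power = 1 − 0.9469 = 0.0531.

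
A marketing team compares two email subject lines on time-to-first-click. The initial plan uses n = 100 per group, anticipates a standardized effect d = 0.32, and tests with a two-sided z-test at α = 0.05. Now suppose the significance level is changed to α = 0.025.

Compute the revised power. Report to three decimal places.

Power ≈ 0.509

δ = d·√(n/2) = 0.32 × √(100/2) = 2.2627 (unchanged). New critical value: z_{0.0125} = 2.241.
Revised power = Φ(δ − 2.241) + Φ(−δ − 2.241) = Φ(0.021) + Φ(-4.504) = 0.5085 + 0.0000 = 0.5085.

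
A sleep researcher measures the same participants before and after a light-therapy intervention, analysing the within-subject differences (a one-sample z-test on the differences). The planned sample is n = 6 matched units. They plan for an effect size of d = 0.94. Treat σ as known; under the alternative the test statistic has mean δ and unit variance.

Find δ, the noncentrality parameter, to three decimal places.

δ ≈ 2.303

The noncentrality parameter scales effect size by the design's sample-size factor: δ = d·√n = 0.94 × √6 = 2.3025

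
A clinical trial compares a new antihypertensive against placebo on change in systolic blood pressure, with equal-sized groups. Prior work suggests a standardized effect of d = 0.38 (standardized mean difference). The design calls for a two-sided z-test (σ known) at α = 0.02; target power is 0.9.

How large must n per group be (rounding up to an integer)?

For power 0.9 need Φ(δ − z_{0.01}) = 0.9, so δ = z_{0.01} + z_{0.10} = 2.326 + 1.282 = 3.608.
(The Φ(−δ − z_{α/2}) term is vanishingly small for δ > 0 and is dropped in the standard sample-size formula.)
δ = d·√(n/2) ⇒ n = 2(δ/d)² = 2 × (3.608 / 0.38)² = 180.29.
Round up to the next whole unit.

n = 181 per group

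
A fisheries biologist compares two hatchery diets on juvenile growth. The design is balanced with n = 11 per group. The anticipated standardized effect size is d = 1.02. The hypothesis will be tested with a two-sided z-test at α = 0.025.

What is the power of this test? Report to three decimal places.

Noncentrality parameter: λ = d·√(n/2) = 1.02 × √(11/2) = 2.3921
Critical value for a two-sided test at α = 0.025: z_{α/2} = 2.241.
Power = Φ(λ − 2.241) + Φ(−λ − 2.241) = Φ(0.151) + Φ(-4.634) = 0.5599 + 0.0000 = 0.5599.

Power ≈ 0.560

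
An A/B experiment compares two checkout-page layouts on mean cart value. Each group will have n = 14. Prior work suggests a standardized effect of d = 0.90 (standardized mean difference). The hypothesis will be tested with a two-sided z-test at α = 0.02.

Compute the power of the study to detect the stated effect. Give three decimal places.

Power ≈ 0.522

Noncentrality parameter: δ = d·√(n/2) = 0.90 × √(14/2) = 2.3812
Two-sided α = 0.02 → critical value z_{0.01} = 2.326.
Power = Φ(δ − 2.326) + Φ(−δ − 2.326) = Φ(0.055) + Φ(-4.708) = 0.5219 + 0.0000 = 0.5219.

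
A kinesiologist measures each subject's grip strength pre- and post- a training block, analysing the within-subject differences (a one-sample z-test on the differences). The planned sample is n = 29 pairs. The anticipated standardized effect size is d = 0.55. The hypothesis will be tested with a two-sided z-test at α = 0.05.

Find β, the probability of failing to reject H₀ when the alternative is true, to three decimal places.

β ≈ 0.158

Noncentrality parameter: δ = d·√n = 0.55 × √29 = 2.9618
Two-sided α = 0.05 → critical value z_{0.025} = 1.960.
Power = Φ(δ − 1.960) + Φ(−δ − 1.960) = Φ(1.002) + Φ(-4.922) = 0.8418 + 0.0000 = 0.8418.
Type II error: β = 1 − power = 1 − 0.8418 = 0.1582.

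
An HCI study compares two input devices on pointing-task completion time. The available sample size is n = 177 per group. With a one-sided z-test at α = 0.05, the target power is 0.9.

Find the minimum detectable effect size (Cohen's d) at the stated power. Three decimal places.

d ≈ 0.311

Required noncentrality: δ = z_{0.05} + z_{0.10} = 1.645 + 1.282 = 2.926.
δ = d·√(n/2) ⇒ d = δ/√(n/2) = 2.926/√(177/2) = 0.3111.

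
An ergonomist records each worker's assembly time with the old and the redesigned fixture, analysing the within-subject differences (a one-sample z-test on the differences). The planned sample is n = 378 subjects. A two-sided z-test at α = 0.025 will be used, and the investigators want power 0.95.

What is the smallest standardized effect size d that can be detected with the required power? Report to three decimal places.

Required noncentrality: δ = z_{0.0125} + z_{0.05} = 2.241 + 1.645 = 3.886.
(The second rejection-region term Φ(−δ − z_{α/2}) is negligible and dropped.)
δ = d·√n ⇒ d = δ/√n = 3.886/√378 = 0.1999.

d ≈ 0.200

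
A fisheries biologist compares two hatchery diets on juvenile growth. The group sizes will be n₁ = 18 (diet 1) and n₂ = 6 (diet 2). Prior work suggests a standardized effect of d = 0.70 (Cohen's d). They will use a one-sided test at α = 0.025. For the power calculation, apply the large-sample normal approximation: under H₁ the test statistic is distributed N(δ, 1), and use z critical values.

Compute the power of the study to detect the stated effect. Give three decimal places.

Noncentrality parameter: δ = d / √(1/n₁ + 1/n₂) = 0.70 / √(1/18 + 1/6) = 1.4849
One-sided α = 0.025 → critical value z_{0.025} = 1.960.
Power = P(Z > 1.960 − δ) = Φ(-0.475) = 0.3174.

Power ≈ 0.317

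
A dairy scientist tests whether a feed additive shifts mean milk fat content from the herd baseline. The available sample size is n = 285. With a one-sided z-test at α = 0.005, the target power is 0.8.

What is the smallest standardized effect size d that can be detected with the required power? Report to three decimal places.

Required noncentrality: δ = z_{0.005} + z_{0.20} = 2.576 + 0.842 = 3.417.
δ = d·√n ⇒ d = δ/√n = 3.417/√285 = 0.2024.

d ≈ 0.202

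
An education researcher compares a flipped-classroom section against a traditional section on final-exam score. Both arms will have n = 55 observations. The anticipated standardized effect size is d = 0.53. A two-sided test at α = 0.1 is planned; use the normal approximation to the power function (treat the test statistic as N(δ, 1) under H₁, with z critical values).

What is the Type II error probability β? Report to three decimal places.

Noncentrality parameter: δ = d·√(n/2) = 0.53 × √(55/2) = 2.7793
Two-sided α = 0.1 → critical value z_{0.05} = 1.645.
Power = Φ(δ − 1.645) + Φ(−δ − 1.645) = Φ(1.134) + Φ(-4.424) = 0.8717 + 0.0000 = 0.8717.
Type II error: β = 1 − power = 1 − 0.8717 = 0.1283.

β ≈ 0.128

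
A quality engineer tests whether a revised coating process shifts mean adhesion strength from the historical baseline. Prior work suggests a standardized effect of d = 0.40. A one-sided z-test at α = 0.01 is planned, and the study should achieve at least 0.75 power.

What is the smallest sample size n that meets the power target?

Set Φ(δ − 2.326) = 0.75; then δ − 2.326 = Φ⁻¹(0.75) = 0.674, giving δ = 3.001.
δ = d·√n ⇒ n = (δ/d)² = (3.001 / 0.40)² = 56.28.
Rounding up, n = 57.

n = 57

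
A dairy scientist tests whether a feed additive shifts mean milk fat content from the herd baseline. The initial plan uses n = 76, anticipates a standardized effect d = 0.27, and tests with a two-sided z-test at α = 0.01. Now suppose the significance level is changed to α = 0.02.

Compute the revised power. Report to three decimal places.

Power ≈ 0.511

δ = d·√n = 0.27 × √76 = 2.3538 (unchanged). New critical value: z_{0.01} = 2.326.
Revised power = Φ(δ − 2.326) + Φ(−δ − 2.326) = Φ(0.027) + Φ(-4.680) = 0.5110 + 0.0000 = 0.5110.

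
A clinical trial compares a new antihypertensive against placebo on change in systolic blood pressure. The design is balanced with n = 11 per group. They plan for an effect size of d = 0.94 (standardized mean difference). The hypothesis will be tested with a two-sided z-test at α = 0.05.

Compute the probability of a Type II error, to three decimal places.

β ≈ 0.403

Noncentrality parameter: δ = d·√(n/2) = 0.94 × √(11/2) = 2.2045
Two-sided α = 0.05 → critical value z_{0.025} = 1.960.
Power = Φ(δ − 1.960) + Φ(−δ − 1.960) = Φ(0.245) + Φ(-4.164) = 0.5966 + 0.0000 = 0.5966.
Type II error: β = 1 − power = 1 − 0.5966 = 0.4034.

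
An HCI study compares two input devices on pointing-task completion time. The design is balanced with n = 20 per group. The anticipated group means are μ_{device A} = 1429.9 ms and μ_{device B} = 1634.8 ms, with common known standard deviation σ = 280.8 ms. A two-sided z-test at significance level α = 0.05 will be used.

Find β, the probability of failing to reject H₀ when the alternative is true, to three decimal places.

β ≈ 0.364

Standardized effect: d = |μ_{device A} − μ_{device B}| / σ = |1429.9 − 1634.8| / 280.8 = 0.7297
Noncentrality parameter: δ = d·√(n/2) = 0.7297 × √(20/2) = 2.3075
Critical value for a two-sided test at α = 0.05: z_{α/2} = 1.960.
Power = Φ(δ − 1.960) + Φ(−δ − 1.960) = Φ(0.348) + Φ(-4.267) = 0.6359 + 0.0000 = 0.6359.
Type II error: β = 1 − power = 1 − 0.6359 = 0.3641.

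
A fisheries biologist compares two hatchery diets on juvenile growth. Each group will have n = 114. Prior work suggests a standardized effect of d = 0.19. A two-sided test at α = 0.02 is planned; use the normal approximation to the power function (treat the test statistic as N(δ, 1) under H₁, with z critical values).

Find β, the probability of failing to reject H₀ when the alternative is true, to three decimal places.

Noncentrality parameter: δ = d·√(n/2) = 0.19 × √(114/2) = 1.4345
Critical value for a two-sided test at α = 0.02: z_{α/2} = 2.326.
Power = Φ(δ − 2.326) + Φ(−δ − 2.326) = Φ(-0.892) + Φ(-3.761) = 0.1862 + 0.0001 = 0.1863.
Type II error: β = 1 − power = 1 − 0.1863 = 0.8137.

β ≈ 0.814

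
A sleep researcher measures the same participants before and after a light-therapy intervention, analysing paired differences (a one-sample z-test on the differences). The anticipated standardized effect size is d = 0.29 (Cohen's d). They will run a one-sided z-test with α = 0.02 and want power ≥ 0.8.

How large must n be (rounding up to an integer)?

n = 100

Set Φ(δ − 2.054) = 0.8; then δ − 2.054 = Φ⁻¹(0.8) = 0.842, giving δ = 2.895.
δ = d·√n ⇒ n = (δ/d)² = (2.895 / 0.29)² = 99.68.
Rounding up, n = 100.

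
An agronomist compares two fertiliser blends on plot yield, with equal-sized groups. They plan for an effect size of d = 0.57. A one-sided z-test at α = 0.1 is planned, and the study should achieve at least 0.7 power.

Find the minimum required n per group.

n = 21 per group

Set Φ(δ − 1.282) = 0.7; then δ − 1.282 = Φ⁻¹(0.7) = 0.524, giving δ = 1.806.
δ = d·√(n/2) ⇒ n = 2(δ/d)² = 2 × (1.806 / 0.57)² = 20.08.
Rounding up, n = 21 per group.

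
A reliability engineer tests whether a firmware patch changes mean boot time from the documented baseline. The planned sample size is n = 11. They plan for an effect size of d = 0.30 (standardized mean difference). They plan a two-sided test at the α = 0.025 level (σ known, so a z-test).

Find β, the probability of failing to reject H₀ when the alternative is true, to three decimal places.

Noncentrality parameter: δ = d·√n = 0.30 × √11 = 0.9950
Two-sided α = 0.025 → critical value z_{0.0125} = 2.241.
Power = Φ(δ − 2.241) + Φ(−δ − 2.241) = Φ(-1.246) + Φ(-3.236) = 0.1063 + 0.0006 = 0.1069.
Type II error: β = 1 − power = 1 − 0.1069 = 0.8931.

β ≈ 0.893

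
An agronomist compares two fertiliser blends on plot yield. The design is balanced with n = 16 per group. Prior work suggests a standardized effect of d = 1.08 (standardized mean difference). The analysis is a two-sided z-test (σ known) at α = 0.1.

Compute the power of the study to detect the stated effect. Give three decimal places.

Power ≈ 0.921

Noncentrality parameter: δ = d·√(n/2) = 1.08 × √(16/2) = 3.0547
Two-sided α = 0.1 → critical value z_{0.05} = 1.645.
Power = Φ(δ − 1.645) + Φ(−δ − 1.645) = Φ(1.410) + Φ(-4.700) = 0.9207 + 0.0000 = 0.9207.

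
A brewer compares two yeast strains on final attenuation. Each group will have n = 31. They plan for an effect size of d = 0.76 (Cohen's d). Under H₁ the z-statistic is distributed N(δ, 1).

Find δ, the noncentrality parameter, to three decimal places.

δ ≈ 2.992

The noncentrality parameter scales effect size by the design's sample-size factor: δ = d·√(n/2) = 0.76 × √(31/2) = 2.9921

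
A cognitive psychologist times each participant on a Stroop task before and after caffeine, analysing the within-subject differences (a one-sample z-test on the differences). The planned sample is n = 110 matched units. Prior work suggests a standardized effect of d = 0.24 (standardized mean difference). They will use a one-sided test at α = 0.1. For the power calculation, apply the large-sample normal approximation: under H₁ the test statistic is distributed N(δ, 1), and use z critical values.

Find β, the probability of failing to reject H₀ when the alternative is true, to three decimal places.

Noncentrality parameter: δ = d·√n = 0.24 × √110 = 2.5171
One-sided α = 0.1 → critical value z_{0.1} = 1.282.
Power = Φ(δ − 1.282) = Φ(1.236) = 0.8917.
Type II error: β = 1 − power = 1 − 0.8917 = 0.1083.

β ≈ 0.108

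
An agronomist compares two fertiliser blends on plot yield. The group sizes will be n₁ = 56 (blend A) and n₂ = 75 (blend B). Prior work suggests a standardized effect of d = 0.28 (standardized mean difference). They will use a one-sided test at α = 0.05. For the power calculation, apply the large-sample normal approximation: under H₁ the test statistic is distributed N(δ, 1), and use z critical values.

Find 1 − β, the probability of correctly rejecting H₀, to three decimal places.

Power ≈ 0.476

Noncentrality parameter: δ = d / √(1/n₁ + 1/n₂) = 0.28 / √(1/56 + 1/75) = 1.5854
One-sided α = 0.05 → critical value z_{0.05} = 1.645.
Power = P(Z > 1.645 − δ) = Φ(-0.059) = 0.4763.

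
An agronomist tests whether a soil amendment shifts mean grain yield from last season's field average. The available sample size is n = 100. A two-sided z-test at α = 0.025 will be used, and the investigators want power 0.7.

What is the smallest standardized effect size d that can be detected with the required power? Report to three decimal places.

Need Φ(δ − 2.241) = 0.7, so δ = 2.241 + 0.524 = 2.766.
(Lower-tail contribution to power is negligible for δ > 0.)
δ = d·√n ⇒ d = δ/√n = 2.766/√100 = 0.2766.

d ≈ 0.277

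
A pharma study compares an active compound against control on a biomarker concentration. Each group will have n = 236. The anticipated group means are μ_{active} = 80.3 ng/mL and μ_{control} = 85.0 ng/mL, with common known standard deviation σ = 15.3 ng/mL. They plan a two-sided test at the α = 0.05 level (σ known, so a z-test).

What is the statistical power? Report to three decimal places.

Standardized effect: d = |μ_{active} − μ_{control}| / σ = |80.3 − 85.0| / 15.3 = 0.3072
Noncentrality parameter: δ = d·√(n/2) = 0.3072 × √(236/2) = 3.3369
Two-sided α = 0.05 → critical value z_{0.025} = 1.960.
Power = Φ(δ − 1.960) + Φ(−δ − 1.960) = Φ(1.377) + Φ(-5.297) = 0.9157 + 0.0000 = 0.9157.

Power ≈ 0.916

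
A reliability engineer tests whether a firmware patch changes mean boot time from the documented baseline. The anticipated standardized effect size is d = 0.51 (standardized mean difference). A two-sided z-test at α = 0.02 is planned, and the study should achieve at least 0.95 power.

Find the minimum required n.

Set Φ(δ − 2.326) = 0.95; then δ − 2.326 = Φ⁻¹(0.95) = 1.645, giving δ = 3.971.
(Ignoring the negligible lower-tail rejection probability gives the usual closed-form inversion.)
δ = d·√n ⇒ n = (δ/d)² = (3.971 / 0.51)² = 60.63.
Rounding up, n = 61.

n = 61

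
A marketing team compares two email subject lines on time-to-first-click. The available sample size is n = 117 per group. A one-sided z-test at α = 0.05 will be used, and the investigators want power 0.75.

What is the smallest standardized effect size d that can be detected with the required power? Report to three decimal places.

d ≈ 0.303

Required noncentrality: δ = z_{0.05} + z_{0.25} = 1.645 + 0.674 = 2.319.
δ = d·√(n/2) ⇒ d = δ/√(n/2) = 2.319/√(117/2) = 0.3032.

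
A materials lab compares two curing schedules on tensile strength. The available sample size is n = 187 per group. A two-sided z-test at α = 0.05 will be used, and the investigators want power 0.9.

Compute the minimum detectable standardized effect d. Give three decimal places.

d ≈ 0.335

Need Φ(δ − 1.960) = 0.9, so δ = 1.960 + 1.282 = 3.242.
(Lower-tail contribution to power is negligible for δ > 0.)
δ = d·√(n/2) ⇒ d = δ/√(n/2) = 3.242/√(187/2) = 0.3352.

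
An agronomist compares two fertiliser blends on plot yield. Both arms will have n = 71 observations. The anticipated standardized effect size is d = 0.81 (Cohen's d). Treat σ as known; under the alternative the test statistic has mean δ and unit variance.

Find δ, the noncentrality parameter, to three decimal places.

δ ≈ 4.826

The noncentrality parameter scales effect size by the design's sample-size factor: δ = d·√(n/2) = 0.81 × √(71/2) = 4.8261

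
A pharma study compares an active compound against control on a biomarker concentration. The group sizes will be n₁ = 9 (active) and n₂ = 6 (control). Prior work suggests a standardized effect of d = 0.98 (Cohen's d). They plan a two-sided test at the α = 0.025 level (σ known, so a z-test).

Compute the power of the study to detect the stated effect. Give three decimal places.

Power ≈ 0.351

Noncentrality parameter: δ = d / √(1/n₁ + 1/n₂) = 0.98 / √(1/9 + 1/6) = 1.8594
Two-sided α = 0.025 → critical value z_{0.0125} = 2.241.
Power = Φ(δ − 2.241) + Φ(−δ − 2.241) = Φ(-0.382) + Φ(-4.101) = 0.3512 + 0.0000 = 0.3513.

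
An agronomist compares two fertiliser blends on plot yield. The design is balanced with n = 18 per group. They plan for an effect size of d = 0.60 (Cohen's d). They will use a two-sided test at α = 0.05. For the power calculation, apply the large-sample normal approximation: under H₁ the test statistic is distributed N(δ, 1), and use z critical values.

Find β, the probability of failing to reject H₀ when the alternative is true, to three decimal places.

Noncentrality parameter: δ = d·√(n/2) = 0.60 × √(18/2) = 1.8000
Two-sided α = 0.05 → critical value z_{0.025} = 1.960.
Power = Φ(δ − 1.960) + Φ(−δ − 1.960) = Φ(-0.160) + Φ(-3.760) = 0.4365 + 0.0001 = 0.4365.
Type II error: β = 1 − power = 1 − 0.4365 = 0.5635.

β ≈ 0.563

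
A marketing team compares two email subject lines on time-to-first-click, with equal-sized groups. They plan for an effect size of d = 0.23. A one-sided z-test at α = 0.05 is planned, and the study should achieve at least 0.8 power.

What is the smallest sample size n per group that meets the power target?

For power 0.8 need Φ(δ − z_{0.05}) = 0.8, so δ = z_{0.05} + z_{0.20} = 1.645 + 0.842 = 2.486.
δ = d·√(n/2) ⇒ n = 2(δ/d)² = 2 × (2.486 / 0.23)² = 233.75.
Rounding up, n = 234 per group.

n = 234 per group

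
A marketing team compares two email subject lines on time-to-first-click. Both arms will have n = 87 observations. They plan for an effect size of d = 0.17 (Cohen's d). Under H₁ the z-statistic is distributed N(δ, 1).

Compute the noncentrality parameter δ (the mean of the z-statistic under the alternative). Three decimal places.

δ ≈ 1.121

The noncentrality parameter scales effect size by the design's sample-size factor: δ = d·√(n/2) = 0.17 × √(87/2) = 1.1212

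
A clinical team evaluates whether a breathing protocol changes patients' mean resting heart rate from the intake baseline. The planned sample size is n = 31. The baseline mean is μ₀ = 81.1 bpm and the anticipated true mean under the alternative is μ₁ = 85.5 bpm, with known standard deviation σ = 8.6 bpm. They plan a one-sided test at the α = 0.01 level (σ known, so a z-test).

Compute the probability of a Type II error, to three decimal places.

β ≈ 0.301

Standardized effect: d = |μ₁ − μ₀| / σ = |85.5 − 81.1| / 8.6 = 0.5116
Noncentrality parameter: λ = d·√n = 0.5116 × √31 = 2.8486
Critical value for a one-sided test at α = 0.01: z_α = 2.326.
Power = P(Z > 2.326 − λ) = Φ(0.522) = 0.6993.
Type II error: β = 1 − power = 1 − 0.6993 = 0.3007.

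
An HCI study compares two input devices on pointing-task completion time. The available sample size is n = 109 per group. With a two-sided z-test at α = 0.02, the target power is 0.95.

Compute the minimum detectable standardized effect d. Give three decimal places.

d ≈ 0.538

Required noncentrality: δ = z_{0.01} + z_{0.05} = 2.326 + 1.645 = 3.971.
(Lower-tail contribution to power is negligible for δ > 0.)
δ = d·√(n/2) ⇒ d = δ/√(n/2) = 3.971/√(109/2) = 0.5379.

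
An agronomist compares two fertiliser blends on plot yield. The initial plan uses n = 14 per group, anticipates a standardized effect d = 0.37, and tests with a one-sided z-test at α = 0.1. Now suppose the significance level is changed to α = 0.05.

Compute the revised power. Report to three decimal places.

Power ≈ 0.253

δ = d·√(n/2) = 0.37 × √(14/2) = 0.9789 (unchanged). New critical value: z_{0.05} = 1.645.
Revised power = P(Z > 1.645 − δ) = Φ(-0.666) = 0.2527.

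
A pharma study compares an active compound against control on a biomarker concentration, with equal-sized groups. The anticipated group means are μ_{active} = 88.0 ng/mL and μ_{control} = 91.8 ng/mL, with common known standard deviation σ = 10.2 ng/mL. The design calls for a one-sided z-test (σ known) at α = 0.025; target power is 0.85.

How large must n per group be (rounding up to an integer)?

n = 130 per group

Standardized effect: d = |μ_{active} − μ_{control}| / σ = |88.0 − 91.8| / 10.2 = 0.3725
Set Φ(δ − 1.960) = 0.85; then δ − 1.960 = Φ⁻¹(0.85) = 1.036, giving δ = 2.996.
δ = d·√(n/2) ⇒ n = 2(δ/d)² = 2 × (2.996 / 0.3725)² = 129.38.
Rounding up, n = 130 per group.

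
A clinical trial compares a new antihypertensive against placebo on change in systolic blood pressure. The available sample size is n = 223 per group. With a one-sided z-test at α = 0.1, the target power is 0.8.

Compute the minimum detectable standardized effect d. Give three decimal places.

Required noncentrality: δ = z_{0.1} + z_{0.20} = 1.282 + 0.842 = 2.123.
δ = d·√(n/2) ⇒ d = δ/√(n/2) = 2.123/√(223/2) = 0.2011.

d ≈ 0.201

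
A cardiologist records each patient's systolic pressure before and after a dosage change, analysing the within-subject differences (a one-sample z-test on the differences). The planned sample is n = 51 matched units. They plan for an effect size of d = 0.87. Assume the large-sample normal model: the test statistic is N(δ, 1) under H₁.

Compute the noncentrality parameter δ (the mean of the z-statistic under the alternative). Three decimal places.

δ ≈ 6.213

The noncentrality parameter scales effect size by the design's sample-size factor: δ = d·√n = 0.87 × √51 = 6.2130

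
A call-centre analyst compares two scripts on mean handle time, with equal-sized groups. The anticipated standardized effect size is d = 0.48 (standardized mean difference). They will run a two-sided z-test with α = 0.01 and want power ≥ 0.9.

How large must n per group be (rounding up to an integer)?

n = 130 per group

Set Φ(δ − 2.576) = 0.9; then δ − 2.576 = Φ⁻¹(0.9) = 1.282, giving δ = 3.857.
(Ignoring the negligible lower-tail rejection probability gives the usual closed-form inversion.)
δ = d·√(n/2) ⇒ n = 2(δ/d)² = 2 × (3.857 / 0.48)² = 129.16.
Round up to the next whole unit.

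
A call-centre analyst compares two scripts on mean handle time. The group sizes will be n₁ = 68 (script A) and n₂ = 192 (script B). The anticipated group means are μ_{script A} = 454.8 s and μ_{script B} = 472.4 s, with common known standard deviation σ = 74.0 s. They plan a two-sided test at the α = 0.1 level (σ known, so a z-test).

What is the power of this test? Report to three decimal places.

Standardized effect: d = |μ_{script A} − μ_{script B}| / σ = |454.8 − 472.4| / 74.0 = 0.2378
Noncentrality parameter: δ = d / √(1/n₁ + 1/n₂) = 0.2378 / √(1/68 + 1/192) = 1.6854
Critical value for a two-sided test at α = 0.1: z_{α/2} = 1.645.
Power = Φ(δ − 1.645) + Φ(−δ − 1.645) = Φ(0.041) + Φ(-3.330) = 0.5162 + 0.0004 = 0.5166.

Power ≈ 0.517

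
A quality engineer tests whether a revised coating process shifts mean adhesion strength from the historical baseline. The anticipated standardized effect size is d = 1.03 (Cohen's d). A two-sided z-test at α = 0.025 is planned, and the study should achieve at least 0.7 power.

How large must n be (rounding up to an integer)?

n = 8

Set Φ(δ − 2.241) = 0.7; then δ − 2.241 = Φ⁻¹(0.7) = 0.524, giving δ = 2.766.
(Ignoring the negligible lower-tail rejection probability gives the usual closed-form inversion.)
δ = d·√n ⇒ n = (δ/d)² = (2.766 / 1.03)² = 7.21.
Rounding up, n = 8.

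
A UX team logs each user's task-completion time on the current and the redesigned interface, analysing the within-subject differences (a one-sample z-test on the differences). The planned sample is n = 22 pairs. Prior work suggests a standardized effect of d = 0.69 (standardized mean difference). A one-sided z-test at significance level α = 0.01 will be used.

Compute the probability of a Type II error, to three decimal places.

Noncentrality parameter: δ = d·√n = 0.69 × √22 = 3.2364
Critical value for a one-sided test at α = 0.01: z_α = 2.326.
Power = Φ(δ − 2.326) = Φ(0.910) = 0.8186.
Type II error: β = 1 − power = 1 − 0.8186 = 0.1814.

β ≈ 0.181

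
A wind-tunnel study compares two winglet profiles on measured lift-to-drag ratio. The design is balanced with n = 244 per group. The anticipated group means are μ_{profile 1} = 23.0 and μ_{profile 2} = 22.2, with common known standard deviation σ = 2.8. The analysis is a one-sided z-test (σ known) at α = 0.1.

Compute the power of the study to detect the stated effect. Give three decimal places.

Power ≈ 0.970

Standardized effect: d = |μ_{profile 1} − μ_{profile 2}| / σ = |23.0 − 22.2| / 2.8 = 0.2857
Noncentrality parameter: δ = d·√(n/2) = 0.2857 × √(244/2) = 3.1558
One-sided α = 0.1 → critical value z_{0.1} = 1.282.
Power = Φ(δ − 1.282) = Φ(1.874) = 0.9696.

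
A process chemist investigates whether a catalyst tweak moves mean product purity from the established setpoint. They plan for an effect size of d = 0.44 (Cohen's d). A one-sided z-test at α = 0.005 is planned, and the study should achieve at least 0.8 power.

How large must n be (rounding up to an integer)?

n = 61

Set Φ(δ − 2.576) = 0.8; then δ − 2.576 = Φ⁻¹(0.8) = 0.842, giving δ = 3.417.
δ = d·√n ⇒ n = (δ/d)² = (3.417 / 0.44)² = 60.33.
Round up to the next whole unit.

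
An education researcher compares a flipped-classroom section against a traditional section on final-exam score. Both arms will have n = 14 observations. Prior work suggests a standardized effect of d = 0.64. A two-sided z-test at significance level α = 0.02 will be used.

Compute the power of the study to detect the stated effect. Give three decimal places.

Noncentrality parameter: δ = d·√(n/2) = 0.64 × √(14/2) = 1.6933
Two-sided α = 0.02 → critical value z_{0.01} = 2.326.
Power = Φ(δ − 2.326) + Φ(−δ − 2.326) = Φ(-0.633) + Φ(-4.020) = 0.2633 + 0.0000 = 0.2634.

Power ≈ 0.263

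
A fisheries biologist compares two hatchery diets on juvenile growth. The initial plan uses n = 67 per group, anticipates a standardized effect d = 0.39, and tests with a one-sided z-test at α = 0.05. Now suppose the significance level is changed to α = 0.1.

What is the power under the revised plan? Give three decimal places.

δ = d·√(n/2) = 0.39 × √(67/2) = 2.2573 (unchanged). New critical value: z_{0.1} = 1.282.
Revised power = Φ(δ − 1.282) = Φ(0.976) = 0.8354.

Power ≈ 0.835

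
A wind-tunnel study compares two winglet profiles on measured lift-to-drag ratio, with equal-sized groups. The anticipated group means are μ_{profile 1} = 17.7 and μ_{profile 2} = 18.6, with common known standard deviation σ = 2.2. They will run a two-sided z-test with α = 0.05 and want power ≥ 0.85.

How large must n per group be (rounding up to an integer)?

Standardized effect: d = |μ_{profile 1} − μ_{profile 2}| / σ = |17.7 − 18.6| / 2.2 = 0.4091
Set Φ(δ − 1.960) = 0.85; then δ − 1.960 = Φ⁻¹(0.85) = 1.036, giving δ = 2.996.
(For δ > 0 the lower-tail rejection region contributes negligibly to power, so the one-term inversion is standard.)
δ = d·√(n/2) ⇒ n = 2(δ/d)² = 2 × (2.996 / 0.4091)² = 107.30.
Round up to the next whole unit.

n = 108 per group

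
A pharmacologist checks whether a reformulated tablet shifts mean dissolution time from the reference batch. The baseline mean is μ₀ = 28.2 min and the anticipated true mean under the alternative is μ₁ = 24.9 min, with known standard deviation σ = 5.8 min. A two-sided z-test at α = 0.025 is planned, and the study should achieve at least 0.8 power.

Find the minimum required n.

Standardized effect: d = |μ₁ − μ₀| / σ = |24.9 − 28.2| / 5.8 = 0.5690
Set Φ(δ − 2.241) = 0.8; then δ − 2.241 = Φ⁻¹(0.8) = 0.842, giving δ = 3.083.
(Ignoring the negligible lower-tail rejection probability gives the usual closed-form inversion.)
δ = d·√n ⇒ n = (δ/d)² = (3.083 / 0.5690)² = 29.36.
Round up to the next whole unit.

n = 30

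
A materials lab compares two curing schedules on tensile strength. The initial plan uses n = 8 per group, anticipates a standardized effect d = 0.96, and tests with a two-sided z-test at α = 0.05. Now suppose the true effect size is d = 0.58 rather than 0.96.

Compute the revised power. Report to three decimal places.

With d = 0.58: δ = d·√(n/2) = 0.58 × √(8/2) = 1.1600. Critical value z_{0.025} = 1.960.
Revised power = Φ(δ − 1.960) + Φ(−δ − 1.960) = Φ(-0.800) + Φ(-3.120) = 0.2119 + 0.0009 = 0.2128.

Power ≈ 0.213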